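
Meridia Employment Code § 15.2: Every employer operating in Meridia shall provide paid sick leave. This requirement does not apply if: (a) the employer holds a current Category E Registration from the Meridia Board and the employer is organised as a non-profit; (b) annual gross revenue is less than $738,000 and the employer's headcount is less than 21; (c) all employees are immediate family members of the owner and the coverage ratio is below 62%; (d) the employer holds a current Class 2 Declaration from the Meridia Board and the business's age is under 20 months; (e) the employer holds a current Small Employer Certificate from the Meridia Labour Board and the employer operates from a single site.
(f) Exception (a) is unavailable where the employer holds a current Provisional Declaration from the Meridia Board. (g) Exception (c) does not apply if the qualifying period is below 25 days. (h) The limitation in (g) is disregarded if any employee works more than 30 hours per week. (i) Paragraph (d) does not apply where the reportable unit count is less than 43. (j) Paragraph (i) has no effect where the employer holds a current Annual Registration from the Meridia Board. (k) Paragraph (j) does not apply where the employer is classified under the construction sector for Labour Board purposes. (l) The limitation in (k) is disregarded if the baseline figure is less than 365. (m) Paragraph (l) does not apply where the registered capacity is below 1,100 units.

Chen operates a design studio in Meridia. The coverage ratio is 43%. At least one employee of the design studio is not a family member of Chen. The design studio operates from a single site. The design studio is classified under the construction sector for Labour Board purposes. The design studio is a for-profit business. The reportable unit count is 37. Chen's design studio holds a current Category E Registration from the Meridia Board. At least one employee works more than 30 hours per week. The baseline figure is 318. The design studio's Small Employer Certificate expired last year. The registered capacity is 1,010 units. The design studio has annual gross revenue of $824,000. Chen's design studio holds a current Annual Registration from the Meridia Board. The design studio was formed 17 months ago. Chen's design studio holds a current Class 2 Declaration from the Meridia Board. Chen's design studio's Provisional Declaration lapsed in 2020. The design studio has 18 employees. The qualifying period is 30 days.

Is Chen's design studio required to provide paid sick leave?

Exception (a) requires that the employer is organised as a non-profit; but the employer is for-profit, so (a) is unavailable.
Exception (b) requires that annual gross revenue is less than $738,000; but annual gross revenue is $824,000, not less than $738,000, so (b) is unavailable.
Exception (c) fails — at least one employee is not a family member.
Exception (d) is satisfied on its face — a current Class 2 Declaration is held; the business's age is 17 months, under the 20 months limit. However, paragraphs (i)–(m) must be considered: (i) is engaged — the reportable unit count is 37, less than the 43 limit. (j) would limit (i) — a current Annual Registration is held — but (k) sets (j) aside: (k) operates against (j): the design studio is classified under the construction sector. (l) would limit (k) — the baseline figure is 318, less than the 365 limit — but (m) sets (l) aside: (m) is triggered — the registered capacity is 1,010 units, below the 1,100 units limit. (d) is therefore removed.
Exception (e) does not apply: the Small Employer Certificate has expired.
No exception is made out. Chen's design studio falls within the general rule.

Yes — Chen's design studio must provide paid sick leave.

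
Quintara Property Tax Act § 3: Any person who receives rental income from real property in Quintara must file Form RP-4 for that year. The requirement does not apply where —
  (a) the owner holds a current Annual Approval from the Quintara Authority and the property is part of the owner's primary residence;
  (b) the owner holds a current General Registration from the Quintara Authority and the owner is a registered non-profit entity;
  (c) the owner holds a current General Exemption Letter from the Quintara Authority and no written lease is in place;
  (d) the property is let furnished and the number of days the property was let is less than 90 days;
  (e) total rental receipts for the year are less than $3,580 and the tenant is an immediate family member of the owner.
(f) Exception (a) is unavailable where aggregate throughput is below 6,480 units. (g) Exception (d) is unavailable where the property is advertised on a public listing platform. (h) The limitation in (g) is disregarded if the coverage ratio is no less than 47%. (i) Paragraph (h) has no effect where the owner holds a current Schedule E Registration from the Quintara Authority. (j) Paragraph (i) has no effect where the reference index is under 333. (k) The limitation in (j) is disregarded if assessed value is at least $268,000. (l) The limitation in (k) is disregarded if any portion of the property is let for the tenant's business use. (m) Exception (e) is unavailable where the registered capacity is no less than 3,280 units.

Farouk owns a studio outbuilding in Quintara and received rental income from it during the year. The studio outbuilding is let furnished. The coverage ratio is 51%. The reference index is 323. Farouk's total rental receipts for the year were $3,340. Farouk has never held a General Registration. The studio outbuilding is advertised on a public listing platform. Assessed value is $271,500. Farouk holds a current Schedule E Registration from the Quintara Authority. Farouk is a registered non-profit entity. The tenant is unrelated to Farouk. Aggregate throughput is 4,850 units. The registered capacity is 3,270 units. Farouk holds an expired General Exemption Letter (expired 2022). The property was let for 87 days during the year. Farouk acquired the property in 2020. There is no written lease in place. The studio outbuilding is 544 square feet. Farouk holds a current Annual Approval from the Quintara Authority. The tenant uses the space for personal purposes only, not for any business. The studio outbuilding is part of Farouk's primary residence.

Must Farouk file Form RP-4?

Yes — Farouk must file Form RP-4.

All of (a)'s requirements are met (a current Annual Approval is held; the studio outbuilding is part of the primary residence). But applying paragraph (f): (f) operates against (a): aggregate throughput is 4,850 units, below the 6,480 units limit. So (a) is unavailable.
Exception (b) does not apply: there is no General Registration in force.
Exception (c) does not apply: there is no General Exemption Letter in force.
Exception (d) is satisfied on its face — the property is let furnished; the number of days the property was let is 87 days, less than the 90 days limit. However, paragraphs (g)–(l) must be considered: (g) applies — the property is publicly advertised. (h) would limit (g) — the coverage ratio is 51%, meeting the 47% threshold — but (i) sets (h) aside: (i) is engaged — a current Schedule E Registration is held. (j) is triggered (the reference index is 323, under the 333 limit), but yields to (k): (k) applies — assessed value is $271,500, meeting the $268,000 threshold. (l), which would lift (k), is inapplicable — the space is used for personal purposes only. So (d) is unavailable.
Exception (e) fails — the tenant is unrelated to the owner.
No exception is made out. Farouk falls within the general rule.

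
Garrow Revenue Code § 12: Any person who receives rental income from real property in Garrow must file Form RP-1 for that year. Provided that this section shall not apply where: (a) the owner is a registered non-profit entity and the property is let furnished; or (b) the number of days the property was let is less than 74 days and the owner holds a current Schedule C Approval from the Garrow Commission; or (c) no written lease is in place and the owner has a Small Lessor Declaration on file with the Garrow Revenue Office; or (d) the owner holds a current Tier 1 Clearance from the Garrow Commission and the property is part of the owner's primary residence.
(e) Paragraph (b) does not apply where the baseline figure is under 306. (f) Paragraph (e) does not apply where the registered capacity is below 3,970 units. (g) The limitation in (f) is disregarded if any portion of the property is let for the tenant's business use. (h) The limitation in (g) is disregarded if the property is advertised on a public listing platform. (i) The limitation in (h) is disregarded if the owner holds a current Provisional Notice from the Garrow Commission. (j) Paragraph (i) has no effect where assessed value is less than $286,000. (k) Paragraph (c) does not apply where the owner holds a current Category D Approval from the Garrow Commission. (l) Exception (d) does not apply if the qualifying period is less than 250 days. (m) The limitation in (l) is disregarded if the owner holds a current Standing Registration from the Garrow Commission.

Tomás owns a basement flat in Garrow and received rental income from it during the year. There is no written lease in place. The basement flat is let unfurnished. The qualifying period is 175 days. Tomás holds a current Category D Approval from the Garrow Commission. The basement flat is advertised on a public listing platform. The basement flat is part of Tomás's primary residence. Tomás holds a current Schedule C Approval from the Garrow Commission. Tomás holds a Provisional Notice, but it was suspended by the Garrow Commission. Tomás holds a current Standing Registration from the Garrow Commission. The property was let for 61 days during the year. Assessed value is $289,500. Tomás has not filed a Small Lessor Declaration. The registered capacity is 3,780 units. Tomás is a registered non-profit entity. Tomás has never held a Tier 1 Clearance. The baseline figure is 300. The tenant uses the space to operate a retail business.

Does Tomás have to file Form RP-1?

Exception (a) requires that the property is let furnished; but the property is let unfurnished, so (a) is unavailable.
Exception (b)'s conditions are all satisfied: the number of days the property was let is 61 days, less than the 74 days limit; a current Schedule C Approval is held. Under paragraphs (e)–(j): (e) is engaged (the baseline figure is 300, under the 306 limit), but is itself disapplied by (f): (f) operates against (e): the registered capacity is 3,780 units, below the 3,970 units limit. (g) operates (the space is let for business use), but yields to (h): (h) operates against (g): the property is publicly advertised. (i) is inapplicable (there is no Provisional Notice in force), so (h) stands. (b) remains available.
Exception (c) requires that the owner has a Small Lessor Declaration on file with the Garrow Revenue Office; but no Small Lessor Declaration is on file, so (c) is unavailable.
Exception (d) does not apply: no current Tier 1 Clearance is held.

No — exception (b) applies; Tomás is not required to file Form RP-1.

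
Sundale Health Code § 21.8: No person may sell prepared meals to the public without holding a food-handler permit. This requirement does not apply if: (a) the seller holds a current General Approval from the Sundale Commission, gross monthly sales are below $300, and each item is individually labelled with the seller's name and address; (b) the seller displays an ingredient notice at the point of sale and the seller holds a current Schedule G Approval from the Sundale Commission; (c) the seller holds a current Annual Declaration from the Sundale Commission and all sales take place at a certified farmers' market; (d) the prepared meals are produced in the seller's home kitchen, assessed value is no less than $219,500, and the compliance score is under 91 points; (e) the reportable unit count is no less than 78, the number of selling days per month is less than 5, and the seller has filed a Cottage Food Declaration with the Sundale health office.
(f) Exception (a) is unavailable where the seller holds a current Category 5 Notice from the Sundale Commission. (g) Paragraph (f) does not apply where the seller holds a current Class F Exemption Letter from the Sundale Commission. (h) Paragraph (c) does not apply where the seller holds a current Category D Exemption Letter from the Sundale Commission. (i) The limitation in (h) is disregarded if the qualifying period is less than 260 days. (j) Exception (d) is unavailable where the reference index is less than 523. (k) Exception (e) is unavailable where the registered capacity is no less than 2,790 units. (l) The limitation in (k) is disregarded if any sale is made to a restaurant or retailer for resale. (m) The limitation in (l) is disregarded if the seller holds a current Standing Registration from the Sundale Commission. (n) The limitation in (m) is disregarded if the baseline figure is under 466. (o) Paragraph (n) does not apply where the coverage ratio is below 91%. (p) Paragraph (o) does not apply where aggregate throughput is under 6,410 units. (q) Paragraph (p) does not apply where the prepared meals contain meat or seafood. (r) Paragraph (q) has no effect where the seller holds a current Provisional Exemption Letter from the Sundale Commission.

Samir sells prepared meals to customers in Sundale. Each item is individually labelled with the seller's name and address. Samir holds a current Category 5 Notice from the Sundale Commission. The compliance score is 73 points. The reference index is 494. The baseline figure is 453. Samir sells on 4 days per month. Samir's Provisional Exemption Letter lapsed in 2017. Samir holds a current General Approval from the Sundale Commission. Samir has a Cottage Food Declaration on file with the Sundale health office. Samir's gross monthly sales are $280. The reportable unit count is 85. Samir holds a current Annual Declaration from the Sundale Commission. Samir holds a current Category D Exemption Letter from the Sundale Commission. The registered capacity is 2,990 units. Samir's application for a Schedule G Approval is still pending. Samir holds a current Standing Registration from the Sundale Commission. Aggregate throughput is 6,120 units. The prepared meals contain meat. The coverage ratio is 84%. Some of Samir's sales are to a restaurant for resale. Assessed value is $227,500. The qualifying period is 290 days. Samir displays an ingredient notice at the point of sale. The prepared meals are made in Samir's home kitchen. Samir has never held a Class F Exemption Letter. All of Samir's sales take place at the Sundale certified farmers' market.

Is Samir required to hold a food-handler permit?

Yes — Samir must hold a food-handler permit.

All of (a)'s requirements are met (a current General Approval is held; gross monthly sales are $280, below the $300 limit; items are individually labelled). But applying paragraphs (f)–(g): (f) is engaged — a current Category 5 Notice is held. (g) does not operate here (the Class F Exemption Letter is not current), so (f) stands. Exception (a) does not apply.
Exception (b) does not apply: the Schedule G Approval is not current.
Exception (c): a current Annual Declaration is held; all sales are at a certified farmers' market — every condition holds. Turning to paragraphs (h)–(i): (h) is triggered — a current Category D Exemption Letter is held. (i) is not triggered (the qualifying period is 290 days, not less than 260 days), so (h) stands. So (c) is unavailable.
Exception (d)'s conditions are all satisfied: the prepared meals are home-kitchen produced; assessed value is $227,500, meeting the $219,500 threshold; the compliance score is 73 points, under the 91 points limit. But applying paragraph (j): (j) is triggered — the reference index is 494, less than the 523 limit. (d) is therefore removed.
Exception (e)'s conditions are all satisfied: the reportable unit count is 85, meeting the 78 threshold; the number of selling days per month is 4, less than the 5 limit; a Cottage Food Declaration is on file. Turning to paragraphs (k)–(r): (k) operates against (e): the registered capacity is 2,990 units, meeting the 2,790 units threshold. (l) is engaged (some sales are to a restaurant for resale), but is set aside by (m): (m) operates — a current Standing Registration is held. (n) applies (the baseline figure is 453, under the 466 limit), but is displaced by (o): (o) is engaged — the coverage ratio is 84%, below the 91% limit. (p) would limit (o) — aggregate throughput is 6,120 units, under the 6,410 units limit — but (q) sets (p) aside: (q) operates — the prepared meals contain meat. (r), which would lift (q), is not triggered — no current Provisional Exemption Letter is held. (e) is therefore removed.
No exception is made out. Samir falls within the general rule.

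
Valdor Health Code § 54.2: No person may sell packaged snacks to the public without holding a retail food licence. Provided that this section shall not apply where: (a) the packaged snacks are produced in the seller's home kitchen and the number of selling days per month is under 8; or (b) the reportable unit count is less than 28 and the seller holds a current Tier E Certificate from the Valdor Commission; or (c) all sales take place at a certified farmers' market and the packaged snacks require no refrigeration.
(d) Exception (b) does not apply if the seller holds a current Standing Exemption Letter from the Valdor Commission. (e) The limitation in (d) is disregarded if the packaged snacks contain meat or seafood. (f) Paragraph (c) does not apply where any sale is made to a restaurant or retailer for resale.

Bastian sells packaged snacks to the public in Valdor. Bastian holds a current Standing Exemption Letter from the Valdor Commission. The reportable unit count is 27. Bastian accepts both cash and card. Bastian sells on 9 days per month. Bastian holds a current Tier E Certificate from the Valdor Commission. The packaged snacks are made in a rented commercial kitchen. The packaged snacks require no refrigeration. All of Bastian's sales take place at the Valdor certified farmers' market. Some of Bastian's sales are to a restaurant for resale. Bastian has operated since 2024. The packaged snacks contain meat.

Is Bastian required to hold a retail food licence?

No — exception (b) applies; Bastian is not required to hold a retail food licence.

Exception (a) does not apply: the packaged snacks are made in a commercial kitchen, not a home kitchen.
Exception (b) is satisfied on its face — the reportable unit count is 27, less than the 28 limit; a current Tier E Certificate is held. Under paragraphs (d)–(e): (d) is engaged (a current Standing Exemption Letter is held), but is set aside by (e): (e) operates — the packaged snacks contain meat. So (b) applies.
Exception (c): all sales are at a certified farmers' market; the packaged snacks are shelf-stable — every condition holds. But applying paragraph (f): (f) is engaged — some sales are to a restaurant for resale. (c) is therefore removed.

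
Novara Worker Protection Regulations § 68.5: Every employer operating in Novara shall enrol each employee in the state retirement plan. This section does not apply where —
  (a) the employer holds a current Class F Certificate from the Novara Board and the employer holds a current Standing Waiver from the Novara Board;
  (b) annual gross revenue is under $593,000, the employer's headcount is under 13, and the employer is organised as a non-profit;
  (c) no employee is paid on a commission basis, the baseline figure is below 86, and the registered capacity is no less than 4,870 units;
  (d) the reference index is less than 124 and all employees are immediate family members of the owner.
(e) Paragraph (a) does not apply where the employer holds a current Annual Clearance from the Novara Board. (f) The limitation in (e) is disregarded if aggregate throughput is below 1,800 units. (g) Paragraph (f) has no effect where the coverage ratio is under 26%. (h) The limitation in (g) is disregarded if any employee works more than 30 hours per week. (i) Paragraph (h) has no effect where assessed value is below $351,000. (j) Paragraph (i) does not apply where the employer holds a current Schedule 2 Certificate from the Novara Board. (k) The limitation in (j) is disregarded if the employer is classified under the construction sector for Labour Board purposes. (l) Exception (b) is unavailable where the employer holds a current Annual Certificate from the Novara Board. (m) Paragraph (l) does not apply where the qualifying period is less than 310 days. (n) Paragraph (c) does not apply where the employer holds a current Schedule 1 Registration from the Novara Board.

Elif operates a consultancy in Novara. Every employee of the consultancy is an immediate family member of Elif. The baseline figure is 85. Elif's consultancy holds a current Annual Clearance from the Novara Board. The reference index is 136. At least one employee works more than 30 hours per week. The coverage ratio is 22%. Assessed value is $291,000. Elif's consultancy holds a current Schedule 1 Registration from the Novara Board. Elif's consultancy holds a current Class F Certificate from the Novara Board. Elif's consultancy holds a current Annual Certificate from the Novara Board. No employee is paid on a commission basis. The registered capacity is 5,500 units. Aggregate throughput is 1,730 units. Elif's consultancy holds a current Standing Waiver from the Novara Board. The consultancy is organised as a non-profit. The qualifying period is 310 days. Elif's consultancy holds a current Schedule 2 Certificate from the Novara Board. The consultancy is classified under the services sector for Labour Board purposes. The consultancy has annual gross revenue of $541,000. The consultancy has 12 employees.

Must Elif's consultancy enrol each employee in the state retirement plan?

Exception (a)'s conditions are all satisfied: a current Class F Certificate is held; a current Standing Waiver is held. As to paragraphs (e)–(k): (e) is triggered (a current Annual Clearance is held), but is overridden by (f): (f) operates against (e): aggregate throughput is 1,730 units, below the 1,800 units limit. (g) would limit (f) — the coverage ratio is 22%, under the 26% limit — but (h) sets (g) aside: (h) operates — at least one employee exceeds 30 hours/week. (i) would limit (h) — assessed value is $291,000, below the $351,000 limit — but (j) sets (i) aside: (j) is engaged — a current Schedule 2 Certificate is held. (k) is not engaged (the consultancy is classified under the services sector), so (j) stands. (a) remains available.
All of (b)'s requirements are met (annual gross revenue is $541,000, under the $593,000 limit; the employer's headcount is 12, under the 13 limit; the employer is a non-profit). But applying paragraphs (l)–(m): (l) operates against (b): a current Annual Certificate is held. (m) does not operate here (the qualifying period is 310 days, not less than 310 days), so (l) stands. So (b) is unavailable.
Exception (c)'s conditions are all satisfied: no employee is paid on commission; the baseline figure is 85, below the 86 limit; the registered capacity is 5,500 units, meeting the 4,870 units threshold. However, paragraph (n) must be considered: (n) applies — a current Schedule 1 Registration is held. So (c) is unavailable.
Exception (d) requires that the reference index is less than 124; but the reference index is 136, not less than 124, so (d) is unavailable.

No — exception (a) applies; Elif's consultancy is not required to enrol each employee in the state retirement plan.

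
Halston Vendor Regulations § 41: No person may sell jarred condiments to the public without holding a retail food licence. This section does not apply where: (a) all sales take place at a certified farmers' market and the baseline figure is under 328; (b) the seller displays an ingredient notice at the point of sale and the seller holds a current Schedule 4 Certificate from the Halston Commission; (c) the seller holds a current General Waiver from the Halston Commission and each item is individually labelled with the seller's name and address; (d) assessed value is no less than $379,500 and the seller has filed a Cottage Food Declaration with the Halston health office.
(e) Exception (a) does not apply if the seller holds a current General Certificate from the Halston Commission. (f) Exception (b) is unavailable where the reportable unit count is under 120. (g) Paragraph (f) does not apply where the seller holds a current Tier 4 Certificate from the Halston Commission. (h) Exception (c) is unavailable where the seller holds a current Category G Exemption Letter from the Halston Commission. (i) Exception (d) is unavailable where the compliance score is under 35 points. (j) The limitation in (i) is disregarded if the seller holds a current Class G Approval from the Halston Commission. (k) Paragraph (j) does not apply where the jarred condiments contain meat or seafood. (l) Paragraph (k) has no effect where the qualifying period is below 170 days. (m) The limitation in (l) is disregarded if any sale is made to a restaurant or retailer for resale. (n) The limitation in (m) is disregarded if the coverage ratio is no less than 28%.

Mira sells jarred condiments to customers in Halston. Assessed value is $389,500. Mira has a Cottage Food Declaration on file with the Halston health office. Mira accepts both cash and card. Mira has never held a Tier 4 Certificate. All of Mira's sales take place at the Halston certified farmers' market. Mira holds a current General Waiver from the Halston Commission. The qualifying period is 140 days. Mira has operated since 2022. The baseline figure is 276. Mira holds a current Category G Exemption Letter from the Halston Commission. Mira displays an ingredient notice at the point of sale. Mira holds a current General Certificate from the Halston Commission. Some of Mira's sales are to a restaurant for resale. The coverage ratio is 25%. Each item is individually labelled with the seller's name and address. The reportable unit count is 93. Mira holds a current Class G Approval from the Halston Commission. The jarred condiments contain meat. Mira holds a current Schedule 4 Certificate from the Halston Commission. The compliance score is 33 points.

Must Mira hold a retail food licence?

All of (a)'s requirements are met (all sales are at a certified farmers' market; the baseline figure is 276, under the 328 limit). Turning to paragraph (e): (e) is triggered — a current General Certificate is held. Exception (a) does not apply.
Exception (b): an ingredient notice is displayed; a current Schedule 4 Certificate is held — every condition holds. But: (f) is engaged — the reportable unit count is 93, under the 120 limit. (g) does not operate here (no current Tier 4 Certificate is held), so (f) stands. (b) is therefore removed.
Exception (c): a current General Waiver is held; items are individually labelled — every condition holds. However, paragraph (h) must be considered: (h) applies — a current Category G Exemption Letter is held. So (c) is unavailable.
Exception (d): assessed value is $389,500, meeting the $379,500 threshold; a Cottage Food Declaration is on file — every condition holds. However, paragraphs (i)–(n) must be considered: (i) operates against (d): the compliance score is 33 points, under the 35 points limit. (j) would limit (i) — a current Class G Approval is held — but (k) sets (j) aside: (k) is triggered — the jarred condiments contain meat. (l) would limit (k) — the qualifying period is 140 days, below the 170 days limit — but (m) sets (l) aside: (m) operates against (l): some sales are to a restaurant for resale. (n) does not operate here (the coverage ratio is 25%, short of 28%), so (m) stands. Exception (d) does not apply.
No exception is made out. Mira falls within the general rule.

Yes — Mira must hold a retail food licence.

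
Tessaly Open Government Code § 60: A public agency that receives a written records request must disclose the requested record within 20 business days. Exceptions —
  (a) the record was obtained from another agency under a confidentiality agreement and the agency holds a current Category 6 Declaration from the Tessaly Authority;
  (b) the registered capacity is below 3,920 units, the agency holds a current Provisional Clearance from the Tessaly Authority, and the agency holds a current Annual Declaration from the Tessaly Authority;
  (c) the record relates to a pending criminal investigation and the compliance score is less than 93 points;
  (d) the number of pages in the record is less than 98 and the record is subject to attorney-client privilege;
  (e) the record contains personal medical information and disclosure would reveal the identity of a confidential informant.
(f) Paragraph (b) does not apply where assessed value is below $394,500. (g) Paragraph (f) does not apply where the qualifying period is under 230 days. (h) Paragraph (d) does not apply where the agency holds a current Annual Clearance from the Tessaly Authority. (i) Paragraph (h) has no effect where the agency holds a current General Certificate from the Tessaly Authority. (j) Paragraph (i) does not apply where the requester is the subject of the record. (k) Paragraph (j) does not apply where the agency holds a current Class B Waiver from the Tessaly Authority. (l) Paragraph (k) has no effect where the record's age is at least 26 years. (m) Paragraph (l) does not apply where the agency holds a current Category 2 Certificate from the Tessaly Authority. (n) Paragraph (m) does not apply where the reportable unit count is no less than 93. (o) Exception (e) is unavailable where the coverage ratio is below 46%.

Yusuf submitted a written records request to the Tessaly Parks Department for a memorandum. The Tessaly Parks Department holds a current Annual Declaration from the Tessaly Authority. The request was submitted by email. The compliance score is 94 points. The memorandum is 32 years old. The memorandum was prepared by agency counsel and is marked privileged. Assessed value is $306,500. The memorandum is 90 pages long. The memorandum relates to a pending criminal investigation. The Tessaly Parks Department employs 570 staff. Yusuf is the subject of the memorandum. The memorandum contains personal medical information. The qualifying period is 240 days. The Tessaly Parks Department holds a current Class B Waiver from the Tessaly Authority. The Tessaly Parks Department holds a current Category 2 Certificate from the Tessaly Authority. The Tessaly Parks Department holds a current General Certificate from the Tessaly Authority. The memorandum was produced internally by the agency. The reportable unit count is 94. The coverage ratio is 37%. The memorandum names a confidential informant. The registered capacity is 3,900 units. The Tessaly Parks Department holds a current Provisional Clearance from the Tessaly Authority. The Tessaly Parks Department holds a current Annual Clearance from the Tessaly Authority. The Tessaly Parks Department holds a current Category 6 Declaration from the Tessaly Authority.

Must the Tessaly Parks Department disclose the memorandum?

Exception (a) requires that the record was obtained from another agency under a confidentiality agreement; but the memorandum was produced internally, so (a) is unavailable.
Exception (b) is satisfied on its face — the registered capacity is 3,900 units, below the 3,920 units limit; a current Provisional Clearance is held; a current Annual Declaration is held. But: (f) operates against (b): assessed value is $306,500, below the $394,500 limit. (g) does not operate here (the qualifying period is 240 days, not under 230 days), so (f) stands. So (b) is unavailable.
Exception (c) does not apply: the compliance score is 94 points, not less than 93 points.
All of (d)'s requirements are met (the number of pages in the record is 90, less than the 98 limit; the memorandum is privileged). Turning to paragraphs (h)–(n): (h) is triggered — a current Annual Clearance is held. (i) applies (a current General Certificate is held), but is displaced by (j): (j) operates against (i): Yusuf is the subject of the memorandum. (k) operates (a current Class B Waiver is held), but is displaced by (l): (l) is engaged — the record's age is 32 years, meeting the 26 years threshold. (m) would limit (l) — a current Category 2 Certificate is held — but (n) sets (m) aside: (n) operates against (m): the reportable unit count is 94, meeting the 93 threshold. (d) is therefore removed.
All of (e)'s requirements are met (the memorandum contains personal medical information; the memorandum names a confidential informant). However, paragraph (o) must be considered: (o) operates against (e): the coverage ratio is 37%, below the 46% limit. Exception (e) does not apply.
No exception displaces § 60.

Yes — the Tessaly Parks Department must disclose the memorandum.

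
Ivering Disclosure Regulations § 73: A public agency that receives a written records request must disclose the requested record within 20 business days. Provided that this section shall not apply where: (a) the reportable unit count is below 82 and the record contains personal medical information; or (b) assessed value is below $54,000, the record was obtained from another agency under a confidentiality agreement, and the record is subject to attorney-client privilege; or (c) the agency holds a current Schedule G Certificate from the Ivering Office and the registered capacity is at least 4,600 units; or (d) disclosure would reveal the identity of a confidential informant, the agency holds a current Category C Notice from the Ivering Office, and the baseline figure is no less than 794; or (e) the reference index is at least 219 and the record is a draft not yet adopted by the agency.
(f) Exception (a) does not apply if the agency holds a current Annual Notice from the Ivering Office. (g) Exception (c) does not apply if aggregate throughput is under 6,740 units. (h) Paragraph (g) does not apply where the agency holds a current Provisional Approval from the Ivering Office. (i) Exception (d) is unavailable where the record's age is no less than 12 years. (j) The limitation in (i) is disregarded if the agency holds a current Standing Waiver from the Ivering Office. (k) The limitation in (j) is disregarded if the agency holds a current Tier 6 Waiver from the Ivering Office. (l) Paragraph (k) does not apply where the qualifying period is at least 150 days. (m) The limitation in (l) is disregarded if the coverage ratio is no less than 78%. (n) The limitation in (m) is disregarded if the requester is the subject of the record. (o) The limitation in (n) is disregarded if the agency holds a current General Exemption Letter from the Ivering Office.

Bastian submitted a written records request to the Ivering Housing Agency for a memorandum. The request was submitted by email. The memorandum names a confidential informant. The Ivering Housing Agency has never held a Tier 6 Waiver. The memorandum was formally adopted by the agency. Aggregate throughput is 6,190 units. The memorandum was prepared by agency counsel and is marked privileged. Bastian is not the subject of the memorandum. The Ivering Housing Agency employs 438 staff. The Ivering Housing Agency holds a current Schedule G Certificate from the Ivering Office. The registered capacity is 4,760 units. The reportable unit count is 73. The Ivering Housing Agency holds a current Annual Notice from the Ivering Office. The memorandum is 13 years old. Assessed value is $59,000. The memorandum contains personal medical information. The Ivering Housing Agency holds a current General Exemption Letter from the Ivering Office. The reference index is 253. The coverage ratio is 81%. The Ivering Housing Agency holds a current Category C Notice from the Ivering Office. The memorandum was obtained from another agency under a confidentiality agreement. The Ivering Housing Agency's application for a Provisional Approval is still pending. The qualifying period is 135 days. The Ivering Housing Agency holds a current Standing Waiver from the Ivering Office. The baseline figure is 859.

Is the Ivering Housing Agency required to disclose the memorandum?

Exception (a): the reportable unit count is 73, below the 82 limit; the memorandum contains personal medical information — every condition holds. But: (f) operates against (a): a current Annual Notice is held. So (a) is unavailable.
Exception (b) requires that assessed value is below $54,000; but assessed value is $59,000, not below $54,000, so (b) is unavailable.
Exception (c)'s conditions are all satisfied: a current Schedule G Certificate is held; the registered capacity is 4,760 units, meeting the 4,600 units threshold. Turning to paragraphs (g)–(h): (g) applies — aggregate throughput is 6,190 units, under the 6,740 units limit. (h) is inapplicable (no current Provisional Approval is held), so (g) stands. Exception (c) does not apply.
All of (d)'s requirements are met (the memorandum names a confidential informant; a current Category C Notice is held; the baseline figure is 859, meeting the 794 threshold). Under paragraphs (i)–(o): (i) operates (the record's age is 13 years, meeting the 12 years threshold), but is itself disapplied by (j): (j) operates against (i): a current Standing Waiver is held. (k) does not operate here (the Tier 6 Waiver is not current), so (j) stands. So (d) applies.
Exception (e) requires that the record is a draft not yet adopted by the agency; but the memorandum has been formally adopted, so (e) is unavailable.

No — exception (d) applies; the Ivering Housing Agency is not required to disclose the memorandum.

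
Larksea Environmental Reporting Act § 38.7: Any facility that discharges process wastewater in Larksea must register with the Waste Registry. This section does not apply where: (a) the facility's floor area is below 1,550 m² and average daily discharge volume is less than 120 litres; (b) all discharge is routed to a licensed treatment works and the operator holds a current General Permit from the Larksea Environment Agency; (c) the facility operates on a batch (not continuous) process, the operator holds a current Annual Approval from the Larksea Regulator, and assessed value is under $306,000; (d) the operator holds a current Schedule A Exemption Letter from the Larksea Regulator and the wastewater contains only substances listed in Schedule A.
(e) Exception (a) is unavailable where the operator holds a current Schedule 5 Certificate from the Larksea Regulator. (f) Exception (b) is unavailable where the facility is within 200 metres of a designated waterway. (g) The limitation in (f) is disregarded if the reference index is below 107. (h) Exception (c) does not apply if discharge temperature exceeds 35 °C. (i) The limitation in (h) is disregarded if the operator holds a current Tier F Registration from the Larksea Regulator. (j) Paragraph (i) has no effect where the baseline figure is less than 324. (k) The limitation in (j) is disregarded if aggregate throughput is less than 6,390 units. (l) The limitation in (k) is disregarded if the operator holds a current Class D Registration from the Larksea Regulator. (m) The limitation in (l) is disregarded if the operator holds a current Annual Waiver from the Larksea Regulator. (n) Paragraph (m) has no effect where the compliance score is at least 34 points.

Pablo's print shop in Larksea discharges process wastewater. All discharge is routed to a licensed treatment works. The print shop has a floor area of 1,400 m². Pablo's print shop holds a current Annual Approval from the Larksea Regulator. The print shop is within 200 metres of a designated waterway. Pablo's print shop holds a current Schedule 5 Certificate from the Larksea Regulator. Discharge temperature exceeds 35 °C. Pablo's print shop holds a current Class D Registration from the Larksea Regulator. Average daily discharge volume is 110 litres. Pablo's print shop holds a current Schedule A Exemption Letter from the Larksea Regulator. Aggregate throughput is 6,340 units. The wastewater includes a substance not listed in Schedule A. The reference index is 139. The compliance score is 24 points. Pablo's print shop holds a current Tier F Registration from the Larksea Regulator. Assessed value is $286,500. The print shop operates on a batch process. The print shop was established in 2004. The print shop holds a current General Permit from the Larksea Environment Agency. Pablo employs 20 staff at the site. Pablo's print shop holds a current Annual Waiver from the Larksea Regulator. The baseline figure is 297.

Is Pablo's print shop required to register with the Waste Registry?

No — exception (c) applies; Pablo's print shop is not required to register with the Waste Registry.

Exception (a): the facility's floor area is 1,400 m², below the 1,550 m² limit; average daily discharge volume is 110 litres, less than the 120 litres limit — every condition holds. But: (e) applies — a current Schedule 5 Certificate is held. So (a) is unavailable.
All of (b)'s requirements are met (discharge is routed to a licensed treatment works; a current General Permit is held). But applying paragraphs (f)–(g): (f) operates — the print shop is within 200 m of a designated waterway. (g) does not operate here (the reference index is 139, not below 107), so (f) stands. So (b) is unavailable.
Exception (c): the facility operates on a batch process; a current Annual Approval is held; assessed value is $286,500, under the $306,000 limit — every condition holds. Under paragraphs (h)–(n): (h) applies (discharge temperature exceeds 35 °C), but is overridden by (i): (i) is engaged — a current Tier F Registration is held. (j) would limit (i) — the baseline figure is 297, less than the 324 limit — but (k) sets (j) aside: (k) operates against (j): aggregate throughput is 6,340 units, less than the 6,390 units limit. (l) would limit (k) — a current Class D Registration is held — but (m) sets (l) aside: (m) operates against (l): a current Annual Waiver is held. (n), which would lift (m), is not engaged — the compliance score is 24 points, short of 34 points. Exception (c) stands.
Exception (d) requires that the wastewater contains only substances listed in Schedule A; but the wastewater includes a non-Schedule-A substance, so (d) is unavailable.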